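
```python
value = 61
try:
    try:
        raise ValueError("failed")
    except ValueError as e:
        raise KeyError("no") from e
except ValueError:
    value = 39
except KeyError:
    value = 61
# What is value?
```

Step-by-step execution trace:
1. Inner try raises ValueError; inner `except ValueError as e` catches it.
2. `raise KeyError(...) from e` raises KeyError (ValueError is attached as __cause__, but only KeyError is active).
3. Outer `except ValueError` does not match KeyError; skipped.
4. Outer `except KeyError` matches → value = 61.
Result: 61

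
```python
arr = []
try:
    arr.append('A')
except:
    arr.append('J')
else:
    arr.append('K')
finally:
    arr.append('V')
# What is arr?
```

Step-by-step execution trace:
1. try: `arr.append('A')` → arr = ['A']. No exception raised.
2. `except` is skipped.
3. `else` runs: `arr.append('K')` → arr = ['A', 'K'].
4. `finally` always runs: `arr.append('V')` → arr = ['A', 'K', 'V'].
Result: ['A', 'K', 'V']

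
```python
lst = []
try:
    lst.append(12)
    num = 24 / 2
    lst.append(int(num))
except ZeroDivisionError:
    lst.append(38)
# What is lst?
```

Step-by-step execution trace:
1. try: `lst.append(12)` → lst = [12].
2. `num = 24 / 2` → num = 12.0. No exception raised.
3. `lst.append(int(num))` → lst = [12, 12].
4. `except ZeroDivisionError` is skipped (no exception was raised).
Result: [12, 12]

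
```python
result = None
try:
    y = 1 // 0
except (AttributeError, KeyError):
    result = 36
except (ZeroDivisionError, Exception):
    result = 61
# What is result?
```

Step-by-step execution trace:
1. `y = 1 // 0` raises ZeroDivisionError.
2. `except (AttributeError, KeyError)` does not match ZeroDivisionError; skipped.
3. `except (ZeroDivisionError, Exception)` matches (ZeroDivisionError is in the tuple) → result = 61.
Result: 61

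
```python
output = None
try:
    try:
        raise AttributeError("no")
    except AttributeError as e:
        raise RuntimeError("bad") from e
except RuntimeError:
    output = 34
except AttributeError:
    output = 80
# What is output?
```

Step-by-step execution trace:
1. Inner try raises AttributeError; inner `except AttributeError as e` catches it.
2. `raise RuntimeError(...) from e` raises RuntimeError (AttributeError is attached as __cause__, but only RuntimeError is active).
3. Outer `except RuntimeError` matches → output = 34.
4. `except AttributeError` is not reached.
Result: 34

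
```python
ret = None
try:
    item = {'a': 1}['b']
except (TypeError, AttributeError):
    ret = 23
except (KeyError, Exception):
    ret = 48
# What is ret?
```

Step-by-step execution trace:
1. `item = {'a': 1}['b']` raises KeyError.
2. `except (TypeError, AttributeError)` does not match KeyError; skipped.
3. `except (KeyError, Exception)` matches (KeyError is in the tuple) → ret = 48.
Result: 48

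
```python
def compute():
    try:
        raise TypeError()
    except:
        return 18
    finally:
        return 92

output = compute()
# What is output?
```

Step-by-step execution trace:
1. `compute()` enters try: `raise TypeError()` raises TypeError.
2. bare `except` matches → `return 18` sets pending return value 18.
3. Before returning, `finally: return 92` runs and overrides the pending return.
4. compute() returns 92 → output = 92.
Result: 92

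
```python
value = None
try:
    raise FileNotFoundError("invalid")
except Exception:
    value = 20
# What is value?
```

Step-by-step execution trace:
1. `raise FileNotFoundError(...)` raises FileNotFoundError.
2. `except Exception` matches (FileNotFoundError is a subclass of Exception) → value = 20.
Result: 20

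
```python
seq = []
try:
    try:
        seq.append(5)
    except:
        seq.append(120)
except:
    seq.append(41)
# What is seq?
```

Step-by-step execution trace:
1. Inner try: `seq.append(5)` → seq = [5]. No exception raised.
2. Inner `except` is skipped.
3. Inner try completes normally; outer `except` is skipped.
Result: [5]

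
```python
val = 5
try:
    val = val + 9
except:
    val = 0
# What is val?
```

Step-by-step execution trace:
1. val starts at 5.
2. try: `val = val + 9` → val = 14. No exception raised.
3. `except` is skipped.
Result: 14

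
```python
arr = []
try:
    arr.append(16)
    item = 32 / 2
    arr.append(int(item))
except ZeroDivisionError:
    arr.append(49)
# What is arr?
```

Step-by-step execution trace:
1. try: `arr.append(16)` → arr = [16].
2. `item = 32 / 2` → item = 16.0. No exception raised.
3. `arr.append(int(item))` → arr = [16, 16].
4. `except ZeroDivisionError` is skipped (no exception was raised).
Result: [16, 16]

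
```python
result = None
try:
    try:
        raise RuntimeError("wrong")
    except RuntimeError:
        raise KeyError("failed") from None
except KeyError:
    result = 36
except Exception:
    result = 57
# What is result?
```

Step-by-step execution trace:
1. Inner try raises RuntimeError; inner `except RuntimeError` catches it.
2. `raise KeyError(...) from None` raises KeyError (from None suppresses __context__, but the active exception is still KeyError).
3. Outer `except KeyError` matches → result = 36.
4. `except Exception` is not reached.
Result: 36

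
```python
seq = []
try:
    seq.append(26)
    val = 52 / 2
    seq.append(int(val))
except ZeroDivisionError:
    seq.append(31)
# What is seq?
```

Step-by-step execution trace:
1. try: `seq.append(26)` → seq = [26].
2. `val = 52 / 2` → val = 26.0. No exception raised.
3. `seq.append(int(val))` → seq = [26, 26].
4. `except ZeroDivisionError` is skipped (no exception was raised).
Result: [26, 26]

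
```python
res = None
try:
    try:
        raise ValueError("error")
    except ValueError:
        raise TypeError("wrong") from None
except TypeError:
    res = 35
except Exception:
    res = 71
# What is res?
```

Step-by-step execution trace:
1. Inner try raises ValueError; inner `except ValueError` catches it.
2. `raise TypeError(...) from None` raises TypeError (from None suppresses __context__, but the active exception is still TypeError).
3. Outer `except TypeError` matches → res = 35.
4. `except Exception` is not reached.
Result: 35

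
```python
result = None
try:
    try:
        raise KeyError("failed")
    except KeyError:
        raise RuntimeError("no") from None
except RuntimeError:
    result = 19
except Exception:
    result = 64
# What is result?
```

Step-by-step execution trace:
1. Inner try raises KeyError; inner `except KeyError` catches it.
2. `raise RuntimeError(...) from None` raises RuntimeError (from None suppresses __context__, but the active exception is still RuntimeError).
3. Outer `except RuntimeError` matches → result = 19.
4. `except Exception` is not reached.
Result: 19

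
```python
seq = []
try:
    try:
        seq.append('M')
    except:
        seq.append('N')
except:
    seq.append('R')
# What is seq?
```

Step-by-step execution trace:
1. Inner try: `seq.append('M')` → seq = ['M']. No exception raised.
2. Inner `except` is skipped.
3. Inner try completes normally; outer `except` is skipped.
Result: ['M']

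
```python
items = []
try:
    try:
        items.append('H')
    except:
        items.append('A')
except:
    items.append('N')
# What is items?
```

Step-by-step execution trace:
1. Inner try: `items.append('H')` → items = ['H']. No exception raised.
2. Inner `except` is skipped.
3. Inner try completes normally; outer `except` is skipped.
Result: ['H']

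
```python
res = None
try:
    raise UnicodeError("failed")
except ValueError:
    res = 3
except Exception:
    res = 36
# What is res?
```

Step-by-step execution trace:
1. `raise UnicodeError(...)` raises UnicodeError.
2. `except ValueError` matches (UnicodeError is a subclass of ValueError) → res = 3.
3. `except Exception` is not reached.
Result: 3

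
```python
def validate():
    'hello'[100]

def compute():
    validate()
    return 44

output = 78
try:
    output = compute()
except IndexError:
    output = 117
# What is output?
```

Step-by-step execution trace:
1. output starts at 78.
2. try: `compute()` calls `validate()`.
3. `validate()` evaluates `'hello'[100]`, which raises IndexError; it propagates through compute (uncaught).
4. `return 44` in compute is not reached; the assignment to output does not complete.
5. `except IndexError` matches → output = 117.
Result: 117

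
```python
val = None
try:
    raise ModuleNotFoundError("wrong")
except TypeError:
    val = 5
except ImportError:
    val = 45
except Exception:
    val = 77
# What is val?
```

Step-by-step execution trace:
1. `raise ModuleNotFoundError(...)` raises ModuleNotFoundError.
2. `except TypeError` does not match (ModuleNotFoundError is not a subclass of TypeError); skipped.
3. `except ImportError` matches (ModuleNotFoundError is a subclass of ImportError) → val = 45.
4. `except Exception` is not reached.
Result: 45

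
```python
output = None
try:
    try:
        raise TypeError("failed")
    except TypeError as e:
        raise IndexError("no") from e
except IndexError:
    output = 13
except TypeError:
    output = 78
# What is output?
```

Step-by-step execution trace:
1. Inner try raises TypeError; inner `except TypeError as e` catches it.
2. `raise IndexError(...) from e` raises IndexError (TypeError is attached as __cause__, but only IndexError is active).
3. Outer `except IndexError` matches → output = 13.
4. `except TypeError` is not reached.
Result: 13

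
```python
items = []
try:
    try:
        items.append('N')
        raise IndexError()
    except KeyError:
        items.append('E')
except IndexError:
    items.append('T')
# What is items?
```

Step-by-step execution trace:
1. Inner try: `items.append('N')` → items = ['N'].
2. `raise IndexError()` raises IndexError.
3. Inner `except KeyError` does not match IndexError; exception propagates to outer try.
4. Outer `except IndexError` matches → `items.append('T')` → items = ['N', 'T'].
Result: ['N', 'T']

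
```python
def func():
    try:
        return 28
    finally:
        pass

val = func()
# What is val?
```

Step-by-step execution trace:
1. `func()` enters try: `return 28` sets pending return value 28.
2. Before returning, `finally: pass` runs (no effect).
3. func() returns 28 → val = 28.
Result: 28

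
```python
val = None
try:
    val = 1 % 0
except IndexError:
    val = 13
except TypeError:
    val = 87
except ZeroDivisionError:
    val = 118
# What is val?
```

Step-by-step execution trace:
1. `val = 1 % 0` raises ZeroDivisionError.
2. `except IndexError` does not match ZeroDivisionError; skipped.
3. `except TypeError` does not match ZeroDivisionError; skipped.
4. `except ZeroDivisionError` matches → val = 118.
Result: 118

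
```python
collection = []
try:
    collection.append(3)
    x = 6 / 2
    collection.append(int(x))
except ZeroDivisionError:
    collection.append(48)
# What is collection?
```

Step-by-step execution trace:
1. try: `collection.append(3)` → collection = [3].
2. `x = 6 / 2` → x = 3.0. No exception raised.
3. `collection.append(int(x))` → collection = [3, 3].
4. `except ZeroDivisionError` is skipped (no exception was raised).
Result: [3, 3]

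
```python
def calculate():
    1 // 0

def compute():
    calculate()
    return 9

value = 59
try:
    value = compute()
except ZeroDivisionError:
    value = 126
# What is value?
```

Step-by-step execution trace:
1. value starts at 59.
2. try: `compute()` calls `calculate()`.
3. `calculate()` evaluates `1 // 0`, which raises ZeroDivisionError; it propagates through compute (uncaught).
4. `return 9` in compute is not reached; the assignment to value does not complete.
5. `except ZeroDivisionError` matches → value = 126.
Result: 126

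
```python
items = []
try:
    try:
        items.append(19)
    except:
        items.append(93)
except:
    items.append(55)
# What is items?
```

Step-by-step execution trace:
1. Inner try: `items.append(19)` → items = [19]. No exception raised.
2. Inner `except` is skipped.
3. Inner try completes normally; outer `except` is skipped.
Result: [19]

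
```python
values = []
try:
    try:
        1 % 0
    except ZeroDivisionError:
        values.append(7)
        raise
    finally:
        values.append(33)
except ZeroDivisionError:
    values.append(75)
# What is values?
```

Step-by-step execution trace:
1. Inner try: `1 % 0` raises ZeroDivisionError.
2. Inner `except ZeroDivisionError` matches → `values.append(7)` → values = [7].
3. bare `raise` re-raises ZeroDivisionError.
4. Inner `finally` runs during unwinding: `values.append(33)` → values = [7, 33].
5. Outer `except ZeroDivisionError` matches → `values.append(75)` → values = [7, 33, 75].
Result: [7, 33, 75]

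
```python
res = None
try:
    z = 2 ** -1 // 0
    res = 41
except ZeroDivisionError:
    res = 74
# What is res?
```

Step-by-step execution trace:
1. `z = 2 ** -1 // 0` raises ZeroDivisionError.
2. `res = 41` is not reached.
3. `except ZeroDivisionError` matches → res = 74.
Result: 74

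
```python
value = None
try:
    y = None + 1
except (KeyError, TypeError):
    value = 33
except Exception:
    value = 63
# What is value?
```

Step-by-step execution trace:
1. `y = None + 1` raises TypeError.
2. `except (KeyError, TypeError)` matches (TypeError is in the tuple) → value = 33.
3. `except Exception` is not reached.
Result: 33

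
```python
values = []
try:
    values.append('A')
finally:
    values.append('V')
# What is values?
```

Step-by-step execution trace:
1. try: `values.append('A')` → values = ['A'].
2. The try body completes without raising.
3. finally always runs: `values.append('V')` → values = ['A', 'V'].
Result: ['A', 'V']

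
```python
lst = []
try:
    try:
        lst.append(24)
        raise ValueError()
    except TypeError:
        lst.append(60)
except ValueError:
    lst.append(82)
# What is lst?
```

Step-by-step execution trace:
1. Inner try: `lst.append(24)` → lst = [24].
2. `raise ValueError()` raises ValueError.
3. Inner `except TypeError` does not match ValueError; exception propagates to outer try.
4. Outer `except ValueError` matches → `lst.append(82)` → lst = [24, 82].
Result: [24, 82]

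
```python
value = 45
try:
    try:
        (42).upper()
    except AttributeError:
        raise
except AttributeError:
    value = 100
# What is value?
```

Step-by-step execution trace:
1. Inner try: `(42).upper()` raises AttributeError.
2. Inner `except AttributeError` matches; bare `raise` re-raises the same AttributeError.
3. Outer `except AttributeError` matches → value = 100.
Result: 100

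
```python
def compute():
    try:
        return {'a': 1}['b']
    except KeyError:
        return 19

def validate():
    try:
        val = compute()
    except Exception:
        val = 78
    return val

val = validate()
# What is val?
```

Step-by-step execution trace:
1. `validate()` calls `compute()`.
2. In compute: `{'a': 1}['b']` raises KeyError; `except KeyError` catches it → returns 19.
3. In validate: `val = compute()` → val = 19. No exception reaches validate.
4. `except Exception` is skipped; validate returns 19.
5. val = 19.
Result: 19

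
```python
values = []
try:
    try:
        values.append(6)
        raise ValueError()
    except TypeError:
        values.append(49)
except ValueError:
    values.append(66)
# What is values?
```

Step-by-step execution trace:
1. Inner try: `values.append(6)` → values = [6].
2. `raise ValueError()` raises ValueError.
3. Inner `except TypeError` does not match ValueError; exception propagates to outer try.
4. Outer `except ValueError` matches → `values.append(66)` → values = [6, 66].
Result: [6, 66]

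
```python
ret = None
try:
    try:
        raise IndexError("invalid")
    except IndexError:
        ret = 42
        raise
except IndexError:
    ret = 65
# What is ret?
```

Step-by-step execution trace:
1. Inner try: `raise IndexError("invalid")` raises IndexError.
2. Inner `except IndexError` matches → ret = 42.
3. bare `raise` re-raises the same IndexError.
4. Outer `except IndexError` matches → ret = 65.
Result: 65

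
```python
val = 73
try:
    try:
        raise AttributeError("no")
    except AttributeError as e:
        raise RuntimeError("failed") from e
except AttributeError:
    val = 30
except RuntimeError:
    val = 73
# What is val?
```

Step-by-step execution trace:
1. Inner try raises AttributeError; inner `except AttributeError as e` catches it.
2. `raise RuntimeError(...) from e` raises RuntimeError (AttributeError is attached as __cause__, but only RuntimeError is active).
3. Outer `except AttributeError` does not match RuntimeError; skipped.
4. Outer `except RuntimeError` matches → val = 73.
Result: 73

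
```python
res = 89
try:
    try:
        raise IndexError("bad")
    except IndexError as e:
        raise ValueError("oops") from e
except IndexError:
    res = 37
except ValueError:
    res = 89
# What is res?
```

Step-by-step execution trace:
1. Inner try raises IndexError; inner `except IndexError as e` catches it.
2. `raise ValueError(...) from e` raises ValueError (IndexError is attached as __cause__, but only ValueError is active).
3. Outer `except IndexError` does not match ValueError; skipped.
4. Outer `except ValueError` matches → res = 89.
Result: 89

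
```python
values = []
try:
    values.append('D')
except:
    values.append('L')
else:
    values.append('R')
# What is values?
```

Step-by-step execution trace:
1. try: `values.append('D')` → values = ['D']. No exception raised.
2. `except` is skipped.
3. `else` runs (try completed without exception): `values.append('R')` → values = ['D', 'R'].
Result: ['D', 'R']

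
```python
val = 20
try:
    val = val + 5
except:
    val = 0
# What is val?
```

Step-by-step execution trace:
1. val starts at 20.
2. try: `val = val + 5` → val = 25. No exception raised.
3. `except` is skipped.
Result: 25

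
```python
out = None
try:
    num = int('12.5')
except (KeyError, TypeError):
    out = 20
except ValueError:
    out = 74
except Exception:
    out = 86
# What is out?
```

Step-by-step execution trace:
1. `num = int('12.5')` raises ValueError.
2. `except (KeyError, TypeError)` does not match ValueError; skipped.
3. `except ValueError` matches (exact type match) → out = 74.
4. `except Exception` is not reached.
Result: 74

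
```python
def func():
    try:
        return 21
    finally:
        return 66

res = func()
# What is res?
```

Step-by-step execution trace:
1. `func()` enters try: `return 21` sets pending return value 21.
2. Before returning, `finally: return 66` runs and overrides the pending return.
3. func() returns 66 → res = 66.
Result: 66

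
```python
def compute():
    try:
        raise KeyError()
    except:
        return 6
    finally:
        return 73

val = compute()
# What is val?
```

Step-by-step execution trace:
1. `compute()` enters try: `raise KeyError()` raises KeyError.
2. bare `except` matches → `return 6` sets pending return value 6.
3. Before returning, `finally: return 73` runs and overrides the pending return.
4. compute() returns 73 → val = 73.
Result: 73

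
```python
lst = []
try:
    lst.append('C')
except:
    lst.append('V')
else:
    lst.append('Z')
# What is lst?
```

Step-by-step execution trace:
1. try: `lst.append('C')` → lst = ['C']. No exception raised.
2. `except` is skipped.
3. `else` runs (try completed without exception): `lst.append('Z')` → lst = ['C', 'Z'].
Result: ['C', 'Z']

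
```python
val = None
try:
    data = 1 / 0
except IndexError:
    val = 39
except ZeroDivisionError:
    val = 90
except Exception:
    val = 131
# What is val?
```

Step-by-step execution trace:
1. `data = 1 / 0` raises ZeroDivisionError.
2. `except IndexError` does not match ZeroDivisionError; skipped.
3. `except ZeroDivisionError` matches → val = 90.
4. Remaining except clauses are skipped.
Result: 90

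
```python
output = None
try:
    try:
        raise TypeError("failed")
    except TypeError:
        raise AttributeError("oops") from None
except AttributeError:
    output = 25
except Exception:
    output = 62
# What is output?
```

Step-by-step execution trace:
1. Inner try raises TypeError; inner `except TypeError` catches it.
2. `raise AttributeError(...) from None` raises AttributeError (from None suppresses __context__, but the active exception is still AttributeError).
3. Outer `except AttributeError` matches → output = 25.
4. `except Exception` is not reached.
Result: 25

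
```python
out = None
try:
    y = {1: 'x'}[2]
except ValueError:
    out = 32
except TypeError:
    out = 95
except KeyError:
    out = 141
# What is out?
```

Step-by-step execution trace:
1. `y = {1: 'x'}[2]` raises KeyError.
2. `except ValueError` does not match KeyError; skipped.
3. `except TypeError` does not match KeyError; skipped.
4. `except KeyError` matches → out = 141.
Result: 141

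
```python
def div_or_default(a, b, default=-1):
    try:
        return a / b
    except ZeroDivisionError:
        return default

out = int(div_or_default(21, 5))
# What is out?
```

Step-by-step execution trace:
1. `div_or_default(21, 5)` enters try: `return 21 / 5` → returns 4.2. No exception raised.
2. `except ZeroDivisionError` is skipped.
3. `int(4.2)` → 4 → out = 4.
Result: 4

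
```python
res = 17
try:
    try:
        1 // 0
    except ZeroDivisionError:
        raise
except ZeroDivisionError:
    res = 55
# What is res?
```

Step-by-step execution trace:
1. Inner try: `1 // 0` raises ZeroDivisionError.
2. Inner `except ZeroDivisionError` matches; bare `raise` re-raises the same ZeroDivisionError.
3. Outer `except ZeroDivisionError` matches → res = 55.
Result: 55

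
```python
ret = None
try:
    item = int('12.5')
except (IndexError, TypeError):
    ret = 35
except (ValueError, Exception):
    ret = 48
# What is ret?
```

Step-by-step execution trace:
1. `item = int('12.5')` raises ValueError.
2. `except (IndexError, TypeError)` does not match ValueError; skipped.
3. `except (ValueError, Exception)` matches (ValueError is in the tuple) → ret = 48.
Result: 48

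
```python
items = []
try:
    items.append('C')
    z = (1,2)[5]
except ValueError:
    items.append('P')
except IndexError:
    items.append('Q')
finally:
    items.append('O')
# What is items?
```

Step-by-step execution trace:
1. try: `items.append('C')` → items = ['C'].
2. `z = (1,2)[5]` raises IndexError.
3. `except ValueError` does not match IndexError; skipped.
4. `except IndexError` matches → `items.append('Q')` → items = ['C', 'Q'].
5. finally always runs: `items.append('O')` → items = ['C', 'Q', 'O'].
Result: ['C', 'Q', 'O']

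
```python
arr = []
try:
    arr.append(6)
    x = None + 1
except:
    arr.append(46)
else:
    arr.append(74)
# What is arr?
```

Step-by-step execution trace:
1. try: `arr.append(6)` → arr = [6].
2. `x = None + 1` raises TypeError.
3. bare `except` matches → `arr.append(46)` → arr = [6, 46].
4. `else` is skipped (an exception was raised).
Result: [6, 46]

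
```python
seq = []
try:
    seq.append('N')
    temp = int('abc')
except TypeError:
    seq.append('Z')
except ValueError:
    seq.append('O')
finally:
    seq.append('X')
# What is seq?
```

Step-by-step execution trace:
1. try: `seq.append('N')` → seq = ['N'].
2. `temp = int('abc')` raises ValueError.
3. `except TypeError` does not match ValueError; skipped.
4. `except ValueError` matches → `seq.append('O')` → seq = ['N', 'O'].
5. finally always runs: `seq.append('X')` → seq = ['N', 'O', 'X'].
Result: ['N', 'O', 'X']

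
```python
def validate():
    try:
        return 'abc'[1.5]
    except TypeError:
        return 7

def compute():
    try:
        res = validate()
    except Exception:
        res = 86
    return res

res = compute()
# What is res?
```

Step-by-step execution trace:
1. `compute()` calls `validate()`.
2. In validate: `'abc'[1.5]` raises TypeError; `except TypeError` catches it → returns 7.
3. In compute: `res = validate()` → res = 7. No exception reaches compute.
4. `except Exception` is skipped; compute returns 7.
5. res = 7.
Result: 7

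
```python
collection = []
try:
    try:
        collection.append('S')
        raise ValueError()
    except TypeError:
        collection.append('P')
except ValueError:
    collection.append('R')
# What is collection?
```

Step-by-step execution trace:
1. Inner try: `collection.append('S')` → collection = ['S'].
2. `raise ValueError()` raises ValueError.
3. Inner `except TypeError` does not match ValueError; exception propagates to outer try.
4. Outer `except ValueError` matches → `collection.append('R')` → collection = ['S', 'R'].
Result: ['S', 'R']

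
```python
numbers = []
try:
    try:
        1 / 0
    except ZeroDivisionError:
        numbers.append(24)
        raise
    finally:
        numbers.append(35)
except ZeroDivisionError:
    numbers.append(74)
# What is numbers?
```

Step-by-step execution trace:
1. Inner try: `1 / 0` raises ZeroDivisionError.
2. Inner `except ZeroDivisionError` matches → `numbers.append(24)` → numbers = [24].
3. bare `raise` re-raises ZeroDivisionError.
4. Inner `finally` runs during unwinding: `numbers.append(35)` → numbers = [24, 35].
5. Outer `except ZeroDivisionError` matches → `numbers.append(74)` → numbers = [24, 35, 74].
Result: [24, 35, 74]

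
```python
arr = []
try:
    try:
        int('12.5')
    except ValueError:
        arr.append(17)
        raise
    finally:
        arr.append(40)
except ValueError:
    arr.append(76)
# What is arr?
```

Step-by-step execution trace:
1. Inner try: `int('12.5')` raises ValueError.
2. Inner `except ValueError` matches → `arr.append(17)` → arr = [17].
3. bare `raise` re-raises ValueError.
4. Inner `finally` runs during unwinding: `arr.append(40)` → arr = [17, 40].
5. Outer `except ValueError` matches → `arr.append(76)` → arr = [17, 40, 76].
Result: [17, 40, 76]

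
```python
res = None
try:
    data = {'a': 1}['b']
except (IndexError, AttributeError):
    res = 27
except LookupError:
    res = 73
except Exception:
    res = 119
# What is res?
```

Step-by-step execution trace:
1. `data = {'a': 1}['b']` raises KeyError.
2. `except (IndexError, AttributeError)` does not match KeyError; skipped.
3. `except LookupError` matches (KeyError is a subclass of LookupError) → res = 73.
4. `except Exception` is not reached.
Result: 73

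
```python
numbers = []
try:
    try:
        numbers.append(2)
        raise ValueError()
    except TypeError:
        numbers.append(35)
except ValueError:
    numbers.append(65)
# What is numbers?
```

Step-by-step execution trace:
1. Inner try: `numbers.append(2)` → numbers = [2].
2. `raise ValueError()` raises ValueError.
3. Inner `except TypeError` does not match ValueError; exception propagates to outer try.
4. Outer `except ValueError` matches → `numbers.append(65)` → numbers = [2, 65].
Result: [2, 65]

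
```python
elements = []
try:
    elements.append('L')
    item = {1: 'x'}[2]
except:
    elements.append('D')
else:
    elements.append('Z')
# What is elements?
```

Step-by-step execution trace:
1. try: `elements.append('L')` → elements = ['L'].
2. `item = {1: 'x'}[2]` raises KeyError.
3. bare `except` matches → `elements.append('D')` → elements = ['L', 'D'].
4. `else` is skipped (an exception was raised).
Result: ['L', 'D']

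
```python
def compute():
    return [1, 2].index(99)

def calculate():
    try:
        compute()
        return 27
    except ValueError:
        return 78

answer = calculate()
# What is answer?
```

Step-by-step execution trace:
1. `calculate()` calls `compute()`.
2. `compute()` evaluates `[1, 2].index(99)`, which raises ValueError; it propagates to the caller.
3. `return 27` is not reached.
4. `except ValueError` in calculate matches → returns 78.
5. answer = 78.
Result: 78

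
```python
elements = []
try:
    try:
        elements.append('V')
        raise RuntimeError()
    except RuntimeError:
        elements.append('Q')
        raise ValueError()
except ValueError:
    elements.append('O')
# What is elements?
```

Step-by-step execution trace:
1. Inner try: `elements.append('V')` → elements = ['V'].
2. `raise RuntimeError()` raises RuntimeError.
3. Inner `except RuntimeError` matches → `elements.append('Q')` → elements = ['V', 'Q'].
4. `raise ValueError()` raises ValueError; propagates to outer try.
5. Outer `except ValueError` matches → `elements.append('O')` → elements = ['V', 'Q', 'O'].
Result: ['V', 'Q', 'O']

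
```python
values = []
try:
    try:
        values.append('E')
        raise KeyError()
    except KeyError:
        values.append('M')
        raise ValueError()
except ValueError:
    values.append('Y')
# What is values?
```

Step-by-step execution trace:
1. Inner try: `values.append('E')` → values = ['E'].
2. `raise KeyError()` raises KeyError.
3. Inner `except KeyError` matches → `values.append('M')` → values = ['E', 'M'].
4. `raise ValueError()` raises ValueError; propagates to outer try.
5. Outer `except ValueError` matches → `values.append('Y')` → values = ['E', 'M', 'Y'].
Result: ['E', 'M', 'Y']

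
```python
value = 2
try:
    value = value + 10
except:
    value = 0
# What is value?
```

Step-by-step execution trace:
1. value starts at 2.
2. try: `value = value + 10` → value = 12. No exception raised.
3. `except` is skipped.
Result: 12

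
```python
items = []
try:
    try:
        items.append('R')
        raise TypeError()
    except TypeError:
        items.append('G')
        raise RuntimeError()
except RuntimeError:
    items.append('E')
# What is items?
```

Step-by-step execution trace:
1. Inner try: `items.append('R')` → items = ['R'].
2. `raise TypeError()` raises TypeError.
3. Inner `except TypeError` matches → `items.append('G')` → items = ['R', 'G'].
4. `raise RuntimeError()` raises RuntimeError; propagates to outer try.
5. Outer `except RuntimeError` matches → `items.append('E')` → items = ['R', 'G', 'E'].
Result: ['R', 'G', 'E']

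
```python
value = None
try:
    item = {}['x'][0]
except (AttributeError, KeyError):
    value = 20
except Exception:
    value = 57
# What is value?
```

Step-by-step execution trace:
1. `item = {}['x'][0]` raises KeyError.
2. `except (AttributeError, KeyError)` matches (KeyError is in the tuple) → value = 20.
3. `except Exception` is not reached.
Result: 20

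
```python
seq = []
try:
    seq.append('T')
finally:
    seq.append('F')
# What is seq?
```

Step-by-step execution trace:
1. try: `seq.append('T')` → seq = ['T'].
2. The try body completes without raising.
3. finally always runs: `seq.append('F')` → seq = ['T', 'F'].
Result: ['T', 'F']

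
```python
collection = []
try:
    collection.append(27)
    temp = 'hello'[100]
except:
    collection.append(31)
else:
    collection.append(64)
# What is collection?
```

Step-by-step execution trace:
1. try: `collection.append(27)` → collection = [27].
2. `temp = 'hello'[100]` raises IndexError.
3. bare `except` matches → `collection.append(31)` → collection = [27, 31].
4. `else` is skipped (an exception was raised).
Result: [27, 31]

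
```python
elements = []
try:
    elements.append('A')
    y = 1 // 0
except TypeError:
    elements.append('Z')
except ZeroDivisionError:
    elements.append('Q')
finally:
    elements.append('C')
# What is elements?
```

Step-by-step execution trace:
1. try: `elements.append('A')` → elements = ['A'].
2. `y = 1 // 0` raises ZeroDivisionError.
3. `except TypeError` does not match ZeroDivisionError; skipped.
4. `except ZeroDivisionError` matches → `elements.append('Q')` → elements = ['A', 'Q'].
5. finally always runs: `elements.append('C')` → elements = ['A', 'Q', 'C'].
Result: ['A', 'Q', 'C']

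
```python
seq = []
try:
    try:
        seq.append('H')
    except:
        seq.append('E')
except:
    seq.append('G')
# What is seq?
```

Step-by-step execution trace:
1. Inner try: `seq.append('H')` → seq = ['H']. No exception raised.
2. Inner `except` is skipped.
3. Inner try completes normally; outer `except` is skipped.
Result: ['H']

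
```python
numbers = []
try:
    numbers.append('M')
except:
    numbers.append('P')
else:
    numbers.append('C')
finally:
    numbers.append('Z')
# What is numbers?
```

Step-by-step execution trace:
1. try: `numbers.append('M')` → numbers = ['M']. No exception raised.
2. `except` is skipped.
3. `else` runs: `numbers.append('C')` → numbers = ['M', 'C'].
4. `finally` always runs: `numbers.append('Z')` → numbers = ['M', 'C', 'Z'].
Result: ['M', 'C', 'Z']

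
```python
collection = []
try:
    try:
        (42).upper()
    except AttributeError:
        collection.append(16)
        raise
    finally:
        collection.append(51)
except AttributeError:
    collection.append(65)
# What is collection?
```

Step-by-step execution trace:
1. Inner try: `(42).upper()` raises AttributeError.
2. Inner `except AttributeError` matches → `collection.append(16)` → collection = [16].
3. bare `raise` re-raises AttributeError.
4. Inner `finally` runs during unwinding: `collection.append(51)` → collection = [16, 51].
5. Outer `except AttributeError` matches → `collection.append(65)` → collection = [16, 51, 65].
Result: [16, 51, 65]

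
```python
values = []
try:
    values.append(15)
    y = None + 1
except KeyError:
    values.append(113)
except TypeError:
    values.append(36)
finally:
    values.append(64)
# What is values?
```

Step-by-step execution trace:
1. try: `values.append(15)` → values = [15].
2. `y = None + 1` raises TypeError.
3. `except KeyError` does not match TypeError; skipped.
4. `except TypeError` matches → `values.append(36)` → values = [15, 36].
5. finally always runs: `values.append(64)` → values = [15, 36, 64].
Result: [15, 36, 64]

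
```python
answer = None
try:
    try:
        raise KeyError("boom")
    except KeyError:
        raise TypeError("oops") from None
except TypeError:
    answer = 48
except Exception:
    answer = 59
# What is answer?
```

Step-by-step execution trace:
1. Inner try raises KeyError; inner `except KeyError` catches it.
2. `raise TypeError(...) from None` raises TypeError (from None suppresses __context__, but the active exception is still TypeError).
3. Outer `except TypeError` matches → answer = 48.
4. `except Exception` is not reached.
Result: 48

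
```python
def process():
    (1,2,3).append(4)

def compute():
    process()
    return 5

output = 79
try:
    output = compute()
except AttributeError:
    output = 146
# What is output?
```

Step-by-step execution trace:
1. output starts at 79.
2. try: `compute()` calls `process()`.
3. `process()` evaluates `(1,2,3).append(4)`, which raises AttributeError; it propagates through compute (uncaught).
4. `return 5` in compute is not reached; the assignment to output does not complete.
5. `except AttributeError` matches → output = 146.
Result: 146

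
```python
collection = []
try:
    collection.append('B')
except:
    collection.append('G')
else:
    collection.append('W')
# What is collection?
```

Step-by-step execution trace:
1. try: `collection.append('B')` → collection = ['B']. No exception raised.
2. `except` is skipped.
3. `else` runs (try completed without exception): `collection.append('W')` → collection = ['B', 'W'].
Result: ['B', 'W']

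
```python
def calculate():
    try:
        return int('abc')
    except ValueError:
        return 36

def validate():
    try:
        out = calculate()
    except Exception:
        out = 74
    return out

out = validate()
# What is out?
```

Step-by-step execution trace:
1. `validate()` calls `calculate()`.
2. In calculate: `int('abc')` raises ValueError; `except ValueError` catches it → returns 36.
3. In validate: `out = calculate()` → out = 36. No exception reaches validate.
4. `except Exception` is skipped; validate returns 36.
5. out = 36.
Result: 36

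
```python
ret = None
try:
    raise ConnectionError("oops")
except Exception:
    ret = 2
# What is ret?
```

Step-by-step execution trace:
1. `raise ConnectionError(...)` raises ConnectionError.
2. `except Exception` matches (ConnectionError is a subclass of Exception) → ret = 2.
Result: 2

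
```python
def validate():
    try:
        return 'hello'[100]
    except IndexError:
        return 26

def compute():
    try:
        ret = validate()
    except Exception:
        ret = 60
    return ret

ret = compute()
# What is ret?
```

Step-by-step execution trace:
1. `compute()` calls `validate()`.
2. In validate: `'hello'[100]` raises IndexError; `except IndexError` catches it → returns 26.
3. In compute: `ret = validate()` → ret = 26. No exception reaches compute.
4. `except Exception` is skipped; compute returns 26.
5. ret = 26.
Result: 26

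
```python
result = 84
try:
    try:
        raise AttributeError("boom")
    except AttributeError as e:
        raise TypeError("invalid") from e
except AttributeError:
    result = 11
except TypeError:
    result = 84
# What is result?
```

Step-by-step execution trace:
1. Inner try raises AttributeError; inner `except AttributeError as e` catches it.
2. `raise TypeError(...) from e` raises TypeError (AttributeError is attached as __cause__, but only TypeError is active).
3. Outer `except AttributeError` does not match TypeError; skipped.
4. Outer `except TypeError` matches → result = 84.
Result: 84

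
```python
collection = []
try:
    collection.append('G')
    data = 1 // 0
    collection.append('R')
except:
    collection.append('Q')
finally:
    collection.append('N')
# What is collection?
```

Step-by-step execution trace:
1. try: `collection.append('G')` → collection = ['G'].
2. `data = 1 // 0` raises ZeroDivisionError; `collection.append('R')` is not reached.
3. bare `except` matches → `collection.append('Q')` → collection = ['G', 'Q'].
4. finally always runs: `collection.append('N')` → collection = ['G', 'Q', 'N'].
Result: ['G', 'Q', 'N']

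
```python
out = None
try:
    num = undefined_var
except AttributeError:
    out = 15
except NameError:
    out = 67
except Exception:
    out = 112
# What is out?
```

Step-by-step execution trace:
1. `num = undefined_var` raises NameError.
2. `except AttributeError` does not match NameError; skipped.
3. `except NameError` matches → out = 67.
4. Remaining except clauses are skipped.
Result: 67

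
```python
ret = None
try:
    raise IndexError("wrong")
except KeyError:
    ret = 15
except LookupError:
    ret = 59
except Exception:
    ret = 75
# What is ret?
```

Step-by-step execution trace:
1. `raise IndexError(...)` raises IndexError.
2. `except KeyError` does not match (IndexError is not a subclass of KeyError); skipped.
3. `except LookupError` matches (IndexError is a subclass of LookupError) → ret = 59.
4. `except Exception` is not reached.
Result: 59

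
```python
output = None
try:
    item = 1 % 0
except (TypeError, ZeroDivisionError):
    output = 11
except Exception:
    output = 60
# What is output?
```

Step-by-step execution trace:
1. `item = 1 % 0` raises ZeroDivisionError.
2. `except (TypeError, ZeroDivisionError)` matches (ZeroDivisionError is in the tuple) → output = 11.
3. `except Exception` is not reached.
Result: 11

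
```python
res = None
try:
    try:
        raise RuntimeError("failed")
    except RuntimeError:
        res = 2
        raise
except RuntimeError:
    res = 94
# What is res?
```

Step-by-step execution trace:
1. Inner try: `raise RuntimeError("failed")` raises RuntimeError.
2. Inner `except RuntimeError` matches → res = 2.
3. bare `raise` re-raises the same RuntimeError.
4. Outer `except RuntimeError` matches → res = 94.
Result: 94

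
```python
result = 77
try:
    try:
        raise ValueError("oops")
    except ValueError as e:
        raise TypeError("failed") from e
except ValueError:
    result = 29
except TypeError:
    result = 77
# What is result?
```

Step-by-step execution trace:
1. Inner try raises ValueError; inner `except ValueError as e` catches it.
2. `raise TypeError(...) from e` raises TypeError (ValueError is attached as __cause__, but only TypeError is active).
3. Outer `except ValueError` does not match TypeError; skipped.
4. Outer `except TypeError` matches → result = 77.
Result: 77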